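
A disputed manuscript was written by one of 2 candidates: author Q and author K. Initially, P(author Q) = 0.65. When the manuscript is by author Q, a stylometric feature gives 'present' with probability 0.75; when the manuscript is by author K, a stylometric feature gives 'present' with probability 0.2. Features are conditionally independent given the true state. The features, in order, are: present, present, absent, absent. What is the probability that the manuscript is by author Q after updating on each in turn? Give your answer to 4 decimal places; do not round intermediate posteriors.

After 'present': P(author Q) = 0.75·0.6500 / (0.75·0.6500 + 0.2·0.3500) ≈ 0.8744
After 'present': P(author Q) = 0.75·0.8744 / (0.75·0.8744 + 0.2·0.1256) ≈ 0.9631
After 'absent': P(author Q) = 0.25·0.9631 / (0.25·0.9631 + 0.8·0.0369) ≈ 0.8908
After 'absent': P(author Q) = 0.25·0.8908 / (0.25·0.8908 + 0.8·0.1092) ≈ 0.7183

0.7183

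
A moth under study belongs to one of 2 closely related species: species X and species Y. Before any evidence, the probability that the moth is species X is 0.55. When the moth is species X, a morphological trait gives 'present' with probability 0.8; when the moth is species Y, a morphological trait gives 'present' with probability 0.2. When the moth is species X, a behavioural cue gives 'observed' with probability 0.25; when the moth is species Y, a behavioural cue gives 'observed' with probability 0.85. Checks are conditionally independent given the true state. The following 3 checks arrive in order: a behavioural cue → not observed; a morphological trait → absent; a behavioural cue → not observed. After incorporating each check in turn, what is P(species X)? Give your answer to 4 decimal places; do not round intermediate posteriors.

Each posterior becomes the prior for the next update.
After a behavioural cue='not observed': P(species X) = 0.75·0.5500 / (0.75·0.5500 + 0.15·0.4500) ≈ 0.8594
After a morphological trait='absent': P(species X) = 0.2·0.8594 / (0.2·0.8594 + 0.8·0.1406) ≈ 0.6044
After a behavioural cue='not observed': P(species X) = 0.75·0.6044 / (0.75·0.6044 + 0.15·0.3956) ≈ 0.8842

0.8842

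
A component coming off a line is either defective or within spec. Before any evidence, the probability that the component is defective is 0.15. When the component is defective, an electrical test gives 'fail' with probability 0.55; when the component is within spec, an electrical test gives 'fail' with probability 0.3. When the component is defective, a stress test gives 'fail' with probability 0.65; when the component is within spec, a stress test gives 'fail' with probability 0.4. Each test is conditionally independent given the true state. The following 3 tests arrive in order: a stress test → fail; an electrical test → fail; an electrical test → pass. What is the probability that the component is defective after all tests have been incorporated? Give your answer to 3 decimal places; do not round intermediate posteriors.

After a stress test='fail': P(defective) = 0.65·0.1500 / (0.65·0.1500 + 0.4·0.8500) ≈ 0.2229
After an electrical test='fail': P(defective) = 0.55·0.2229 / (0.55·0.2229 + 0.3·0.7771) ≈ 0.3446
After an electrical test='pass': P(defective) = 0.45·0.3446 / (0.45·0.3446 + 0.7·0.6554) ≈ 0.2526

0.253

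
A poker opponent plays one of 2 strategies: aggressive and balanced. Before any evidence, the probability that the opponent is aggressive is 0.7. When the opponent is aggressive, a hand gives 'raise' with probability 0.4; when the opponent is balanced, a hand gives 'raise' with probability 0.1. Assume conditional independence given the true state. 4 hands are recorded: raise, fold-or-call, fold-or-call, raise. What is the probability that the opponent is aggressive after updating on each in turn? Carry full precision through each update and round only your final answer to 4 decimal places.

0.9432

After 'raise': P(aggressive) = 0.4·0.7000 / (0.4·0.7000 + 0.1·0.3000) ≈ 0.9032
After 'fold-or-call': P(aggressive) = 0.6·0.9032 / (0.6·0.9032 + 0.9·0.0968) ≈ 0.8615
After 'fold-or-call': P(aggressive) = 0.6·0.8615 / (0.6·0.8615 + 0.9·0.1385) ≈ 0.8058
After 'raise': P(aggressive) = 0.4·0.8058 / (0.4·0.8058 + 0.1·0.1942) ≈ 0.9432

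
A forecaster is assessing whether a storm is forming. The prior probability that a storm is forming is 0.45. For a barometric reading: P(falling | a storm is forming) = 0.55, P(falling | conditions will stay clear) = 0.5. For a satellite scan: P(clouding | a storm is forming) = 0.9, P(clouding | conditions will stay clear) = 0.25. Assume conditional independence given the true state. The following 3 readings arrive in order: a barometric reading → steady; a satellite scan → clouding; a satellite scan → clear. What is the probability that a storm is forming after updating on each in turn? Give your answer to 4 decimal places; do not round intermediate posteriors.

0.2611

After a barometric reading='steady': P(storm) = 0.45·0.4500 / (0.45·0.4500 + 0.5·0.5500) ≈ 0.4241
After a satellite scan='clouding': P(storm) = 0.9·0.4241 / (0.9·0.4241 + 0.25·0.5759) ≈ 0.7261
After a satellite scan='clear': P(storm) = 0.1·0.7261 / (0.1·0.7261 + 0.75·0.2739) ≈ 0.2611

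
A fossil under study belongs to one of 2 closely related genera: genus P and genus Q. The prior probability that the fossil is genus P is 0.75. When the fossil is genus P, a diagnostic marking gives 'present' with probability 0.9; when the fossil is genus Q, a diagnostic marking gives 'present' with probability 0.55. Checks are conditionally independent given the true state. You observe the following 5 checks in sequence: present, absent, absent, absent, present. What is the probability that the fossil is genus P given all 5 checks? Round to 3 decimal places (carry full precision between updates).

0.081

After 'present': P(genus P) = 0.9·0.7500 / (0.9·0.7500 + 0.55·0.2500) ≈ 0.8308
After 'absent': P(genus P) = 0.1·0.8308 / (0.1·0.8308 + 0.45·0.1692) ≈ 0.5217
After 'absent': P(genus P) = 0.1·0.5217 / (0.1·0.5217 + 0.45·0.4783) ≈ 0.1951
After 'absent': P(genus P) = 0.1·0.1951 / (0.1·0.1951 + 0.45·0.8049) ≈ 0.0511
After 'present': P(genus P) = 0.9·0.0511 / (0.9·0.0511 + 0.55·0.9489) ≈ 0.0810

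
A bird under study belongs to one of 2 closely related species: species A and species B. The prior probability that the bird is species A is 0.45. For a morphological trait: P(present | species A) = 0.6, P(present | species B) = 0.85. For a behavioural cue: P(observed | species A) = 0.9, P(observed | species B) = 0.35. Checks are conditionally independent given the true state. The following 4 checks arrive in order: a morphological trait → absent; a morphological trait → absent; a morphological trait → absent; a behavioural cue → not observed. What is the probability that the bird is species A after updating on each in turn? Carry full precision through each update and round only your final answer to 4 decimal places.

0.7047

Apply Bayes' rule sequentially, carrying P(species A) forward.
After a morphological trait='absent': P(species A) = 0.4·0.4500 / (0.4·0.4500 + 0.15·0.5500) ≈ 0.6857
After a morphological trait='absent': P(species A) = 0.4·0.6857 / (0.4·0.6857 + 0.15·0.3143) ≈ 0.8533
After a morphological trait='absent': P(species A) = 0.4·0.8533 / (0.4·0.8533 + 0.15·0.1467) ≈ 0.9394
After a behavioural cue='not observed': P(species A) = 0.1·0.9394 / (0.1·0.9394 + 0.65·0.0606) ≈ 0.7047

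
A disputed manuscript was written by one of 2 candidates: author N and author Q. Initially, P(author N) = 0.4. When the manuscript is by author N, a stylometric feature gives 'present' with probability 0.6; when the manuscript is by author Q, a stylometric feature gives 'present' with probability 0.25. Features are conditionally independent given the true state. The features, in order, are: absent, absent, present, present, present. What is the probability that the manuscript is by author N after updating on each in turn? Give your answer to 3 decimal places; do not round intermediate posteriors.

After 'absent': P(author N) = 0.4·0.4000 / (0.4·0.4000 + 0.75·0.6000) ≈ 0.2623
After 'absent': P(author N) = 0.4·0.2623 / (0.4·0.2623 + 0.75·0.7377) ≈ 0.1594
After 'present': P(author N) = 0.6·0.1594 / (0.6·0.1594 + 0.25·0.8406) ≈ 0.3128
After 'present': P(author N) = 0.6·0.3128 / (0.6·0.3128 + 0.25·0.6872) ≈ 0.5220
After 'present': P(author N) = 0.6·0.5220 / (0.6·0.5220 + 0.25·0.4780) ≈ 0.7239

0.724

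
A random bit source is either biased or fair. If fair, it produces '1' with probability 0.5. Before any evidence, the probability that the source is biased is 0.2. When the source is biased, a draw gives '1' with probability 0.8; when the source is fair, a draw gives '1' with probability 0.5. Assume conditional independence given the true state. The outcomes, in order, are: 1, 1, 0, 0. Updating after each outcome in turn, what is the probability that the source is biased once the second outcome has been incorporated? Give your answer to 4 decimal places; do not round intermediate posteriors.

After '1': P(biased) = 0.8·0.2000 / (0.8·0.2000 + 0.5·0.8000) ≈ 0.2857
After '1': P(biased) = 0.8·0.2857 / (0.8·0.2857 + 0.5·0.7143) ≈ 0.3902

0.3902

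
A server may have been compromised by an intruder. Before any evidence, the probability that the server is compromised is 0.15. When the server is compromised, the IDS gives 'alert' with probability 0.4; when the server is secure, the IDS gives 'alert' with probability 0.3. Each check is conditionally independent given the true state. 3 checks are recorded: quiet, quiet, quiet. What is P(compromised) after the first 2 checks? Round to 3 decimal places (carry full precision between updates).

Each posterior becomes the prior for the next update.
After 'quiet': P(compromised) = 0.6·0.1500 / (0.6·0.1500 + 0.7·0.8500) ≈ 0.1314
After 'quiet': P(compromised) = 0.6·0.1314 / (0.6·0.1314 + 0.7·0.8686) ≈ 0.1148

0.115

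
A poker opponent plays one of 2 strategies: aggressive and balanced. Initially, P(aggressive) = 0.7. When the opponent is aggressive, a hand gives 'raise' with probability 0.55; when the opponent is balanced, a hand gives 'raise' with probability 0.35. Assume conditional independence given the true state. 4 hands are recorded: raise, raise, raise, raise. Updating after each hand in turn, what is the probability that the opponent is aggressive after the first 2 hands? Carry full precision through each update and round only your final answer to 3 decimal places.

After 'raise': P(aggressive) = 0.55·0.7000 / (0.55·0.7000 + 0.35·0.3000) ≈ 0.7857
After 'raise': P(aggressive) = 0.55·0.7857 / (0.55·0.7857 + 0.35·0.2143) ≈ 0.8521

0.852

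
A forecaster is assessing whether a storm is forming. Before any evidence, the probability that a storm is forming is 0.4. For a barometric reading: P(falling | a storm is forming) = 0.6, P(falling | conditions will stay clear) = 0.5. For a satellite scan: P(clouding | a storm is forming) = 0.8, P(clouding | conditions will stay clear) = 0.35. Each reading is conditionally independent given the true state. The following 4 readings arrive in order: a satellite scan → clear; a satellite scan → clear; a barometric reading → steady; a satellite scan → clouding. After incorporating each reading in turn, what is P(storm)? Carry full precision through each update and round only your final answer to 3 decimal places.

0.103

Each posterior becomes the prior for the next update.
After a satellite scan='clear': P(storm) = 0.2·0.4000 / (0.2·0.4000 + 0.65·0.6000) ≈ 0.1702
After a satellite scan='clear': P(storm) = 0.2·0.1702 / (0.2·0.1702 + 0.65·0.8298) ≈ 0.0594
After a barometric reading='steady': P(storm) = 0.4·0.0594 / (0.4·0.0594 + 0.5·0.9406) ≈ 0.0481
After a satellite scan='clouding': P(storm) = 0.8·0.0481 / (0.8·0.0481 + 0.35·0.9519) ≈ 0.1035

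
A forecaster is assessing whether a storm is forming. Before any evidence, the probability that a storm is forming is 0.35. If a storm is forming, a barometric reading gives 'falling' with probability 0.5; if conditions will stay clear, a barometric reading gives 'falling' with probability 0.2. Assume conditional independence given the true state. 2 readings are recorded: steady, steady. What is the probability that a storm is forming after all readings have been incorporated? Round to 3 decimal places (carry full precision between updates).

After 'steady': P(storm) = 0.5·0.3500 / (0.5·0.3500 + 0.8·0.6500) ≈ 0.2518
After 'steady': P(storm) = 0.5·0.2518 / (0.5·0.2518 + 0.8·0.7482) ≈ 0.1738

0.174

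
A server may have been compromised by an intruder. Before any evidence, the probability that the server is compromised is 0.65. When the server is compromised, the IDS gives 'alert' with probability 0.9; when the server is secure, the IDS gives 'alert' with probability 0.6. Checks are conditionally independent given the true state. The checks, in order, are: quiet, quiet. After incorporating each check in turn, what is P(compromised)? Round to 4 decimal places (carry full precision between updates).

After 'quiet': P(compromised) = 0.1·0.6500 / (0.1·0.6500 + 0.4·0.3500) ≈ 0.3171
After 'quiet': P(compromised) = 0.1·0.3171 / (0.1·0.3171 + 0.4·0.6829) ≈ 0.1040

0.1040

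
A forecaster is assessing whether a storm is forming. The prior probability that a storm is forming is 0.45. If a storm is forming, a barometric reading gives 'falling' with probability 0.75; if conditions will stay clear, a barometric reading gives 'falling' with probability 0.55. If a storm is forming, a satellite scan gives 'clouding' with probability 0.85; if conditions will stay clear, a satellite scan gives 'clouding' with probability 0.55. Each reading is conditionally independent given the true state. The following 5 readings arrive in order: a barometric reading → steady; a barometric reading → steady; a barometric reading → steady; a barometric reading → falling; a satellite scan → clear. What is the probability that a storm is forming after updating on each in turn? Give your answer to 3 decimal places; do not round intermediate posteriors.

After a barometric reading='steady': P(storm) = 0.25·0.4500 / (0.25·0.4500 + 0.45·0.5500) ≈ 0.3125
After a barometric reading='steady': P(storm) = 0.25·0.3125 / (0.25·0.3125 + 0.45·0.6875) ≈ 0.2016
After a barometric reading='steady': P(storm) = 0.25·0.2016 / (0.25·0.2016 + 0.45·0.7984) ≈ 0.1230
After a barometric reading='falling': P(storm) = 0.75·0.1230 / (0.75·0.1230 + 0.55·0.8770) ≈ 0.1606
After a satellite scan='clear': P(storm) = 0.15·0.1606 / (0.15·0.1606 + 0.45·0.8394) ≈ 0.0599

0.060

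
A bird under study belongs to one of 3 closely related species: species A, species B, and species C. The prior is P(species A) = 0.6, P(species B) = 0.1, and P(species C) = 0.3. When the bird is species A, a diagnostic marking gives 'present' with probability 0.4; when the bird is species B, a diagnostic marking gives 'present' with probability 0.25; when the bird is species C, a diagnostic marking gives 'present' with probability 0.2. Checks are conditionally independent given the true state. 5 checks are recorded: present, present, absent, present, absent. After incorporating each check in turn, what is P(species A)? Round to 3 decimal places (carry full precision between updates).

After 'present': normaliser = 0.4·0.6000 + 0.25·0.1000 + 0.2·0.3000; P(species A) ≈ 0.7385, P(species B) ≈ 0.0769, P(species C) ≈ 0.1846
After 'present': normaliser = 0.4·0.7385 + 0.25·0.0769 + 0.2·0.1846; P(species A) ≈ 0.8403, P(species B) ≈ 0.0547, P(species C) ≈ 0.1050
After 'absent': normaliser = 0.6·0.8403 + 0.75·0.0547 + 0.8·0.1050; P(species A) ≈ 0.8013, P(species B) ≈ 0.0652, P(species C) ≈ 0.1335
After 'present': normaliser = 0.4·0.8013 + 0.25·0.0652 + 0.2·0.1335; P(species A) ≈ 0.8817, P(species B) ≈ 0.0448, P(species C) ≈ 0.0735
After 'absent': normaliser = 0.6·0.8817 + 0.75·0.0448 + 0.8·0.0735; P(species A) ≈ 0.8513, P(species B) ≈ 0.0541, P(species C) ≈ 0.0946

0.851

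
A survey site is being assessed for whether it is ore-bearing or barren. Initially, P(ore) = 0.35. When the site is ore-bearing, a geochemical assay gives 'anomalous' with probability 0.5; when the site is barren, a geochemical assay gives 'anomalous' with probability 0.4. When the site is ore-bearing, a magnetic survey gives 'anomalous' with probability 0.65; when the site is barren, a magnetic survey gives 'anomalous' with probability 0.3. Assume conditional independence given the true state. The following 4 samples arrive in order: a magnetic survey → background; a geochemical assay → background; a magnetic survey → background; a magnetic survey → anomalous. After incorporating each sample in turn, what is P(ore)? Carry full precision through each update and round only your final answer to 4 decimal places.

0.1955

After a magnetic survey='background': P(ore) = 0.35·0.3500 / (0.35·0.3500 + 0.7·0.6500) ≈ 0.2121
After a geochemical assay='background': P(ore) = 0.5·0.2121 / (0.5·0.2121 + 0.6·0.7879) ≈ 0.1832
After a magnetic survey='background': P(ore) = 0.35·0.1832 / (0.35·0.1832 + 0.7·0.8168) ≈ 0.1009
After a magnetic survey='anomalous': P(ore) = 0.65·0.1009 / (0.65·0.1009 + 0.3·0.8991) ≈ 0.1955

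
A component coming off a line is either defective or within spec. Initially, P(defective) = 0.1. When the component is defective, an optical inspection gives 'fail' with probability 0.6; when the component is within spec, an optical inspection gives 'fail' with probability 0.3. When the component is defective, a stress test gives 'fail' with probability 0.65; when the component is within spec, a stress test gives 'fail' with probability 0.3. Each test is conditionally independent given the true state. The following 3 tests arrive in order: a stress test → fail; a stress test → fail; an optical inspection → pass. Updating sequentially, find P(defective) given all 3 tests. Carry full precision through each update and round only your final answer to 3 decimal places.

0.230

After a stress test='fail': P(defective) = 0.65·0.1000 / (0.65·0.1000 + 0.3·0.9000) ≈ 0.1940
After a stress test='fail': P(defective) = 0.65·0.1940 / (0.65·0.1940 + 0.3·0.8060) ≈ 0.3428
After an optical inspection='pass': P(defective) = 0.4·0.3428 / (0.4·0.3428 + 0.7·0.6572) ≈ 0.2296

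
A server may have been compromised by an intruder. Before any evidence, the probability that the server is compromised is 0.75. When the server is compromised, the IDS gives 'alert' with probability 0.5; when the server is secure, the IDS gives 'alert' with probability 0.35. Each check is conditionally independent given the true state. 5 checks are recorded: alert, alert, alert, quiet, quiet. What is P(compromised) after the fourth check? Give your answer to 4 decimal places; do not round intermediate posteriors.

0.8706

After 'alert': P(compromised) = 0.5·0.7500 / (0.5·0.7500 + 0.35·0.2500) ≈ 0.8108
After 'alert': P(compromised) = 0.5·0.8108 / (0.5·0.8108 + 0.35·0.1892) ≈ 0.8596
After 'alert': P(compromised) = 0.5·0.8596 / (0.5·0.8596 + 0.35·0.1404) ≈ 0.8974
After 'quiet': P(compromised) = 0.5·0.8974 / (0.5·0.8974 + 0.65·0.1026) ≈ 0.8706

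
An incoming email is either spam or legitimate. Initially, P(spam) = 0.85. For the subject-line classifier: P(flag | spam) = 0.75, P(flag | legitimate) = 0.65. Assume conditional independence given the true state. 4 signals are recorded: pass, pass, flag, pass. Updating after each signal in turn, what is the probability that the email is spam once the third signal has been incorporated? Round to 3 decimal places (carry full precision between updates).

Each posterior becomes the prior for the next update.
After 'pass': P(spam) = 0.25·0.8500 / (0.25·0.8500 + 0.35·0.1500) ≈ 0.8019
After 'pass': P(spam) = 0.25·0.8019 / (0.25·0.8019 + 0.35·0.1981) ≈ 0.7430
After 'flag': P(spam) = 0.75·0.7430 / (0.75·0.7430 + 0.65·0.2570) ≈ 0.7694

0.769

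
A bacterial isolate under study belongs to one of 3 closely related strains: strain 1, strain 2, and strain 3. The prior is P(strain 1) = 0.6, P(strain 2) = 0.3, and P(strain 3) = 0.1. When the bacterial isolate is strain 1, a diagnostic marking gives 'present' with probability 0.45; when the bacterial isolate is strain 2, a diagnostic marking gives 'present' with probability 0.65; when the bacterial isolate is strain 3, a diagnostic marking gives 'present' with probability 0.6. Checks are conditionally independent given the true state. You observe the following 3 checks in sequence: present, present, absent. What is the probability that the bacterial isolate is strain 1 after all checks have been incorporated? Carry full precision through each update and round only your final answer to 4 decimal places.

After 'present': normaliser = 0.45·0.6000 + 0.65·0.3000 + 0.6·0.1000; P(strain 1) ≈ 0.5143, P(strain 2) ≈ 0.3714, P(strain 3) ≈ 0.1143
After 'present': normaliser = 0.45·0.5143 + 0.65·0.3714 + 0.6·0.1143; P(strain 1) ≈ 0.4274, P(strain 2) ≈ 0.4459, P(strain 3) ≈ 0.1266
After 'absent': normaliser = 0.55·0.4274 + 0.35·0.4459 + 0.4·0.1266; P(strain 1) ≈ 0.5321, P(strain 2) ≈ 0.3532, P(strain 3) ≈ 0.1147

0.5321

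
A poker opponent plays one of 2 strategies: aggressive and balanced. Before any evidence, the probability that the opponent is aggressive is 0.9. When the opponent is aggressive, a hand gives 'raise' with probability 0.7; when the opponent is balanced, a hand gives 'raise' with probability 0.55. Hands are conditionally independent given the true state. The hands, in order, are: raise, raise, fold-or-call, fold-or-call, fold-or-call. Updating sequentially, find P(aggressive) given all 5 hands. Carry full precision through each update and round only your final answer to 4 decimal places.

0.8120

After 'raise': P(aggressive) = 0.7·0.9000 / (0.7·0.9000 + 0.55·0.1000) ≈ 0.9197
After 'raise': P(aggressive) = 0.7·0.9197 / (0.7·0.9197 + 0.55·0.0803) ≈ 0.9358
After 'fold-or-call': P(aggressive) = 0.3·0.9358 / (0.3·0.9358 + 0.45·0.0642) ≈ 0.9067
After 'fold-or-call': P(aggressive) = 0.3·0.9067 / (0.3·0.9067 + 0.45·0.0933) ≈ 0.8663
After 'fold-or-call': P(aggressive) = 0.3·0.8663 / (0.3·0.8663 + 0.45·0.1337) ≈ 0.8120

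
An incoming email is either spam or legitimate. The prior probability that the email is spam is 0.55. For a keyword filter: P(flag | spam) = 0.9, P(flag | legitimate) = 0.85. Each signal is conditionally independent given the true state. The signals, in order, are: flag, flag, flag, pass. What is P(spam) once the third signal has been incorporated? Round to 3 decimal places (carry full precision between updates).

After 'flag': P(spam) = 0.9·0.5500 / (0.9·0.5500 + 0.85·0.4500) ≈ 0.5641
After 'flag': P(spam) = 0.9·0.5641 / (0.9·0.5641 + 0.85·0.4359) ≈ 0.5781
After 'flag': P(spam) = 0.9·0.5781 / (0.9·0.5781 + 0.85·0.4219) ≈ 0.5920

0.592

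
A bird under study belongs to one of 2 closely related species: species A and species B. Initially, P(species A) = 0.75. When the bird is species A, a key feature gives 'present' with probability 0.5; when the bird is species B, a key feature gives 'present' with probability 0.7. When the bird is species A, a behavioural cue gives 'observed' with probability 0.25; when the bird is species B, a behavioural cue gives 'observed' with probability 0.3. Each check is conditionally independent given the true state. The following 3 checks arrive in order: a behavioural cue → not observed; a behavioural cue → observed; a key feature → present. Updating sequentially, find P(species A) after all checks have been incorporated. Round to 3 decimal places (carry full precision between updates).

After a behavioural cue='not observed': P(species A) = 0.75·0.7500 / (0.75·0.7500 + 0.7·0.2500) ≈ 0.7627
After a behavioural cue='observed': P(species A) = 0.25·0.7627 / (0.25·0.7627 + 0.3·0.2373) ≈ 0.7282
After a key feature='present': P(species A) = 0.5·0.7282 / (0.5·0.7282 + 0.7·0.2718) ≈ 0.6567

0.657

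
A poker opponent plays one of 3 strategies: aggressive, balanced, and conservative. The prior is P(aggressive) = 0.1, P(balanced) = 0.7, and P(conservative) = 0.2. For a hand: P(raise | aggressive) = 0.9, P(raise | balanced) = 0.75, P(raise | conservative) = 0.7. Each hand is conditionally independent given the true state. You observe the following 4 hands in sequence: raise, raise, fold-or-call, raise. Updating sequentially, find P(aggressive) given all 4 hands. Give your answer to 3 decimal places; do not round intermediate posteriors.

Apply Bayes' rule sequentially, carrying P(aggressive) forward.
After 'raise': normaliser = 0.9·0.1000 + 0.75·0.7000 + 0.7·0.2000; P(aggressive) ≈ 0.1192, P(balanced) ≈ 0.6954, P(conservative) ≈ 0.1854
After 'raise': normaliser = 0.9·0.1192 + 0.75·0.6954 + 0.7·0.1854; P(aggressive) ≈ 0.1414, P(balanced) ≈ 0.6875, P(conservative) ≈ 0.1711
After 'fold-or-call': normaliser = 0.1·0.1414 + 0.25·0.6875 + 0.3·0.1711; P(aggressive) ≈ 0.0596, P(balanced) ≈ 0.7241, P(conservative) ≈ 0.2163
After 'raise': normaliser = 0.9·0.0596 + 0.75·0.7241 + 0.7·0.2163; P(aggressive) ≈ 0.0717, P(balanced) ≈ 0.7260, P(conservative) ≈ 0.2024

0.072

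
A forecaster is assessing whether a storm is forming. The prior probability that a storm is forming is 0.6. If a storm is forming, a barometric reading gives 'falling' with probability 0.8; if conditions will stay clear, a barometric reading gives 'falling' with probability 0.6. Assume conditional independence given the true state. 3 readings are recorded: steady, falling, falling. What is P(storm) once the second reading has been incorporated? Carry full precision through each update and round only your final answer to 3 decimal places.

0.500

After 'steady': P(storm) = 0.2·0.6000 / (0.2·0.6000 + 0.4·0.4000) ≈ 0.4286
After 'falling': P(storm) = 0.8·0.4286 / (0.8·0.4286 + 0.6·0.5714) ≈ 0.5000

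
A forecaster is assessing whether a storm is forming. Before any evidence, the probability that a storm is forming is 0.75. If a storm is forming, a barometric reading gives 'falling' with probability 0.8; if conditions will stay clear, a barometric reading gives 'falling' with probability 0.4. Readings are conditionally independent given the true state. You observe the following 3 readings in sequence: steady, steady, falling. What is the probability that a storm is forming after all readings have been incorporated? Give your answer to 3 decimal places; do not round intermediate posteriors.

0.400

Each posterior becomes the prior for the next update.
After 'steady': P(storm) = 0.2·0.7500 / (0.2·0.7500 + 0.6·0.2500) ≈ 0.5000
After 'steady': P(storm) = 0.2·0.5000 / (0.2·0.5000 + 0.6·0.5000) ≈ 0.2500
After 'falling': P(storm) = 0.8·0.2500 / (0.8·0.2500 + 0.4·0.7500) ≈ 0.4000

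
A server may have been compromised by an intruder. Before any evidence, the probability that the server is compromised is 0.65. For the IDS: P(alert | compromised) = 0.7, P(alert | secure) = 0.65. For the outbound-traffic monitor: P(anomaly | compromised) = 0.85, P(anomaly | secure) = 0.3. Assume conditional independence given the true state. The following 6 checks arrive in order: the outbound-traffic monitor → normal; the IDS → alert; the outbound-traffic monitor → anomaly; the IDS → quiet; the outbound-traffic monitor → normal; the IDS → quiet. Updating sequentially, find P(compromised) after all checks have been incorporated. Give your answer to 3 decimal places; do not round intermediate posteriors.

After the outbound-traffic monitor='normal': P(compromised) = 0.15·0.6500 / (0.15·0.6500 + 0.7·0.3500) ≈ 0.2847
After the IDS='alert': P(compromised) = 0.7·0.2847 / (0.7·0.2847 + 0.65·0.7153) ≈ 0.3000
After the outbound-traffic monitor='anomaly': P(compromised) = 0.85·0.3000 / (0.85·0.3000 + 0.3·0.7000) ≈ 0.5484
After the IDS='quiet': P(compromised) = 0.3·0.5484 / (0.3·0.5484 + 0.35·0.4516) ≈ 0.5100
After the outbound-traffic monitor='normal': P(compromised) = 0.15·0.5100 / (0.15·0.5100 + 0.7·0.4900) ≈ 0.1824
After the IDS='quiet': P(compromised) = 0.3·0.1824 / (0.3·0.1824 + 0.35·0.8176) ≈ 0.1605

0.160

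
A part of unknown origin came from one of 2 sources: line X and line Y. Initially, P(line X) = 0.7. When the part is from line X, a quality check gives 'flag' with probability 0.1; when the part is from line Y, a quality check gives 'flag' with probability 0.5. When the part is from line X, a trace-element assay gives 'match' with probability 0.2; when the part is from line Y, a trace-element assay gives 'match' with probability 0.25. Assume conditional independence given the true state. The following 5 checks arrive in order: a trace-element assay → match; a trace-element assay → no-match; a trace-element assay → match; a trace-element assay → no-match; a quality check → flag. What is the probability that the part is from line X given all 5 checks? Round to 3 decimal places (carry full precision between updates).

0.254

Apply Bayes' rule sequentially, carrying P(line X) forward.
After a trace-element assay='match': P(line X) = 0.2·0.7000 / (0.2·0.7000 + 0.25·0.3000) ≈ 0.6512
After a trace-element assay='no-match': P(line X) = 0.8·0.6512 / (0.8·0.6512 + 0.75·0.3488) ≈ 0.6657
After a trace-element assay='match': P(line X) = 0.2·0.6657 / (0.2·0.6657 + 0.25·0.3343) ≈ 0.6143
After a trace-element assay='no-match': P(line X) = 0.8·0.6143 / (0.8·0.6143 + 0.75·0.3857) ≈ 0.6295
After a quality check='flag': P(line X) = 0.1·0.6295 / (0.1·0.6295 + 0.5·0.3705) ≈ 0.2536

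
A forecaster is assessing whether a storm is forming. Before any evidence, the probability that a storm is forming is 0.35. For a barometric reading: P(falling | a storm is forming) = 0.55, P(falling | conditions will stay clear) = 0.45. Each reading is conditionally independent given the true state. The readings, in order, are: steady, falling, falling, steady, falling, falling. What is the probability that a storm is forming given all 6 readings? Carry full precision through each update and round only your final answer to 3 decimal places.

0.446

After 'steady': P(storm) = 0.45·0.3500 / (0.45·0.3500 + 0.55·0.6500) ≈ 0.3058
After 'falling': P(storm) = 0.55·0.3058 / (0.55·0.3058 + 0.45·0.6942) ≈ 0.3500
After 'falling': P(storm) = 0.55·0.3500 / (0.55·0.3500 + 0.45·0.6500) ≈ 0.3969
After 'steady': P(storm) = 0.45·0.3969 / (0.45·0.3969 + 0.55·0.6031) ≈ 0.3500
After 'falling': P(storm) = 0.55·0.3500 / (0.55·0.3500 + 0.45·0.6500) ≈ 0.3969
After 'falling': P(storm) = 0.55·0.3969 / (0.55·0.3969 + 0.45·0.6031) ≈ 0.4458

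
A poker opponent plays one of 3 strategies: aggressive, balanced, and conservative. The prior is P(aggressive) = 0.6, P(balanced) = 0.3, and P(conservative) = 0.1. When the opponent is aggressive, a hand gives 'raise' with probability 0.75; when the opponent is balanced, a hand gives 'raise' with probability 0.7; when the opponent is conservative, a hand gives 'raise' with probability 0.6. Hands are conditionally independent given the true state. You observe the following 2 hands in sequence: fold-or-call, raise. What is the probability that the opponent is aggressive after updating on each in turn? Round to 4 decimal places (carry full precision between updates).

Apply Bayes' rule sequentially, carrying P(aggressive) forward.
After 'fold-or-call': normaliser = 0.25·0.6000 + 0.3·0.3000 + 0.4·0.1000; P(aggressive) ≈ 0.5357, P(balanced) ≈ 0.3214, P(conservative) ≈ 0.1429
After 'raise': normaliser = 0.75·0.5357 + 0.7·0.3214 + 0.6·0.1429; P(aggressive) ≈ 0.5639, P(balanced) ≈ 0.3158, P(conservative) ≈ 0.1203

0.5639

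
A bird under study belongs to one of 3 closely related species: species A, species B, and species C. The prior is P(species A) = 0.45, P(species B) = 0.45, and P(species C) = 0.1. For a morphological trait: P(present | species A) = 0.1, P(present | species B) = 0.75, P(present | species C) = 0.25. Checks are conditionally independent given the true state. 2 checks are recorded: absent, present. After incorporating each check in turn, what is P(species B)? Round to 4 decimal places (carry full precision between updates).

After 'absent': normaliser = 0.9·0.4500 + 0.25·0.4500 + 0.75·0.1000; P(species A) ≈ 0.6835, P(species B) ≈ 0.1899, P(species C) ≈ 0.1266
After 'present': normaliser = 0.1·0.6835 + 0.75·0.1899 + 0.25·0.1266; P(species A) ≈ 0.2820, P(species B) ≈ 0.5875, P(species C) ≈ 0.1305

0.5875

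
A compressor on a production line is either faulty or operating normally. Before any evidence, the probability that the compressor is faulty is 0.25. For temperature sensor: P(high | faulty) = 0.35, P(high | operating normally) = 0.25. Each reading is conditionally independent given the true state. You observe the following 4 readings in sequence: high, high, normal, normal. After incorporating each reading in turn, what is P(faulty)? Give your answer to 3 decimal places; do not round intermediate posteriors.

After 'high': P(faulty) = 0.35·0.2500 / (0.35·0.2500 + 0.25·0.7500) ≈ 0.3182
After 'high': P(faulty) = 0.35·0.3182 / (0.35·0.3182 + 0.25·0.6818) ≈ 0.3952
After 'normal': P(faulty) = 0.65·0.3952 / (0.65·0.3952 + 0.75·0.6048) ≈ 0.3615
After 'normal': P(faulty) = 0.65·0.3615 / (0.65·0.3615 + 0.75·0.6385) ≈ 0.3292

0.329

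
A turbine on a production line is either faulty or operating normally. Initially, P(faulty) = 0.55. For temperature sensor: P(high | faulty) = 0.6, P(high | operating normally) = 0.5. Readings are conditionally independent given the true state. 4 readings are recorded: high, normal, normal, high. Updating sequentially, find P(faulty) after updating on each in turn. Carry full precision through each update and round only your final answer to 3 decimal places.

0.530

Each posterior becomes the prior for the next update.
After 'high': P(faulty) = 0.6·0.5500 / (0.6·0.5500 + 0.5·0.4500) ≈ 0.5946
After 'normal': P(faulty) = 0.4·0.5946 / (0.4·0.5946 + 0.5·0.4054) ≈ 0.5399
After 'normal': P(faulty) = 0.4·0.5399 / (0.4·0.5399 + 0.5·0.4601) ≈ 0.4842
After 'high': P(faulty) = 0.6·0.4842 / (0.6·0.4842 + 0.5·0.5158) ≈ 0.5297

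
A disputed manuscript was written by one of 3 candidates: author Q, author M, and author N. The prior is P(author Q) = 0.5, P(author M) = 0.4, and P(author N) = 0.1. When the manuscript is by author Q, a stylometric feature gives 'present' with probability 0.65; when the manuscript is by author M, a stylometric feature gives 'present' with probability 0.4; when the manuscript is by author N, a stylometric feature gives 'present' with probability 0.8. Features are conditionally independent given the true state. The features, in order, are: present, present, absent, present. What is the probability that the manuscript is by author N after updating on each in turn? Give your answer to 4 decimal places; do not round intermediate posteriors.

After 'present': normaliser = 0.65·0.5000 + 0.4·0.4000 + 0.8·0.1000; P(author Q) ≈ 0.5752, P(author M) ≈ 0.2832, P(author N) ≈ 0.1416
After 'present': normaliser = 0.65·0.5752 + 0.4·0.2832 + 0.8·0.1416; P(author Q) ≈ 0.6227, P(author M) ≈ 0.1887, P(author N) ≈ 0.1887
After 'absent': normaliser = 0.35·0.6227 + 0.6·0.1887 + 0.2·0.1887; P(author Q) ≈ 0.5909, P(author M) ≈ 0.3069, P(author N) ≈ 0.1023
After 'present': normaliser = 0.65·0.5909 + 0.4·0.3069 + 0.8·0.1023; P(author Q) ≈ 0.6525, P(author M) ≈ 0.2085, P(author N) ≈ 0.1390

0.1390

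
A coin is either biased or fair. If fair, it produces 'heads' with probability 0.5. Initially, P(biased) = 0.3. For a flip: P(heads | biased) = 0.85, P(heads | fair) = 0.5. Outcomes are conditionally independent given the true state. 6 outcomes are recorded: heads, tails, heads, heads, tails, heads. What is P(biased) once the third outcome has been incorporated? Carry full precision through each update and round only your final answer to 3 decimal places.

0.271

Apply Bayes' rule sequentially, carrying P(biased) forward.
After 'heads': P(biased) = 0.85·0.3000 / (0.85·0.3000 + 0.5·0.7000) ≈ 0.4215
After 'tails': P(biased) = 0.15·0.4215 / (0.15·0.4215 + 0.5·0.5785) ≈ 0.1794
After 'heads': P(biased) = 0.85·0.1794 / (0.85·0.1794 + 0.5·0.8206) ≈ 0.2709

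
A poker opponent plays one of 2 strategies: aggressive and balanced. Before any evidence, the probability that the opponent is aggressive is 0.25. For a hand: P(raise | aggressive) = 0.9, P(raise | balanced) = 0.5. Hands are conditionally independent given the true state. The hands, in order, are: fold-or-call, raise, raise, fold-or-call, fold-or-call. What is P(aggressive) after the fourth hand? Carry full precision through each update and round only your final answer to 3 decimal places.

After 'fold-or-call': P(aggressive) = 0.1·0.2500 / (0.1·0.2500 + 0.5·0.7500) ≈ 0.0625
After 'raise': P(aggressive) = 0.9·0.0625 / (0.9·0.0625 + 0.5·0.9375) ≈ 0.1071
After 'raise': P(aggressive) = 0.9·0.1071 / (0.9·0.1071 + 0.5·0.8929) ≈ 0.1776
After 'fold-or-call': P(aggressive) = 0.1·0.1776 / (0.1·0.1776 + 0.5·0.8224) ≈ 0.0414

0.041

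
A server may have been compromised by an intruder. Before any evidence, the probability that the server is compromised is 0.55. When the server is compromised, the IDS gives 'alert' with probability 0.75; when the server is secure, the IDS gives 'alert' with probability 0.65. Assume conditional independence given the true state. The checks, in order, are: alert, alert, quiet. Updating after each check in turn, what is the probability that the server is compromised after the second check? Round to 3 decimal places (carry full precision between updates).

After 'alert': P(compromised) = 0.75·0.5500 / (0.75·0.5500 + 0.65·0.4500) ≈ 0.5851
After 'alert': P(compromised) = 0.75·0.5851 / (0.75·0.5851 + 0.65·0.4149) ≈ 0.6194

0.619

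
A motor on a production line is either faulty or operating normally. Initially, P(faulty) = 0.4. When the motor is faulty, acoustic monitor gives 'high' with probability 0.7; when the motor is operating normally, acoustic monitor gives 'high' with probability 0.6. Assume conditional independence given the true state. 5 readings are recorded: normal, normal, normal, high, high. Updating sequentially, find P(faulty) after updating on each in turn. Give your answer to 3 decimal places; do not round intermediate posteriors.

0.277

Apply Bayes' rule sequentially, carrying P(faulty) forward.
After 'normal': P(faulty) = 0.3·0.4000 / (0.3·0.4000 + 0.4·0.6000) ≈ 0.3333
After 'normal': P(faulty) = 0.3·0.3333 / (0.3·0.3333 + 0.4·0.6667) ≈ 0.2727
After 'normal': P(faulty) = 0.3·0.2727 / (0.3·0.2727 + 0.4·0.7273) ≈ 0.2195
After 'high': P(faulty) = 0.7·0.2195 / (0.7·0.2195 + 0.6·0.7805) ≈ 0.2471
After 'high': P(faulty) = 0.7·0.2471 / (0.7·0.2471 + 0.6·0.7529) ≈ 0.2768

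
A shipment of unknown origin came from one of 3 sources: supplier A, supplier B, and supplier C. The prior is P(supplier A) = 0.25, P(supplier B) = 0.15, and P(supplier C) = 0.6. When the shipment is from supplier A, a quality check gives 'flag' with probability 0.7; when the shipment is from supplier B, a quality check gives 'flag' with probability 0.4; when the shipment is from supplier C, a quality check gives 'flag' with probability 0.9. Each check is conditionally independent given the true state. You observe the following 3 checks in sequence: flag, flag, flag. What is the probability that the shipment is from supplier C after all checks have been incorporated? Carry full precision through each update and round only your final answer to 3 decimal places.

0.821

After 'flag': normaliser = 0.7·0.2500 + 0.4·0.1500 + 0.9·0.6000; P(supplier A) ≈ 0.2258, P(supplier B) ≈ 0.0774, P(supplier C) ≈ 0.6968
After 'flag': normaliser = 0.7·0.2258 + 0.4·0.0774 + 0.9·0.6968; P(supplier A) ≈ 0.1937, P(supplier B) ≈ 0.0379, P(supplier C) ≈ 0.7684
After 'flag': normaliser = 0.7·0.1937 + 0.4·0.0379 + 0.9·0.7684; P(supplier A) ≈ 0.1610, P(supplier B) ≈ 0.0180, P(supplier C) ≈ 0.8210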